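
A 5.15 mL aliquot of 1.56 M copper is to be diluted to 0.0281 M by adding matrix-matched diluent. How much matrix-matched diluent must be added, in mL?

V₂ = C₁V₁/C₂ = 1.56 × 5.15 / 0.0281 = 286 mL.
Diluent to add = V₂ − V₁ = 286 − 5.15 = 281 mL.

281 mL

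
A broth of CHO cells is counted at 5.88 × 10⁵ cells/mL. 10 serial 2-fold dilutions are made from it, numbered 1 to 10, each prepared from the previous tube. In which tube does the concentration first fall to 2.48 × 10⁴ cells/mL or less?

tube 5

Tube n has concentration 5.88 × 10⁵ cells/mL / 2ⁿ.
Need 2ⁿ ≥ 5.88 × 10⁵ cells/mL / 2.48 × 10⁴ cells/mL = 23.7, so n ≥ 4.57.
First such tube: n = 5.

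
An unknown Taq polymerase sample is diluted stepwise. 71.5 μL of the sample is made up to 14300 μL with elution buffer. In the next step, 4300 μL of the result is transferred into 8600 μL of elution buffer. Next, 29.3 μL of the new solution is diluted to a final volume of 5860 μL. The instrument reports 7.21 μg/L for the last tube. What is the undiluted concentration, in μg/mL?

865 μg/mL

Overall dilution factor = 200 × 3 × 200 = 1.20 × 10⁵.
Original = 7.21 μg/L × 1.20 × 10⁵ = 8.65 × 10⁵ μg/L = 865 μg/mL.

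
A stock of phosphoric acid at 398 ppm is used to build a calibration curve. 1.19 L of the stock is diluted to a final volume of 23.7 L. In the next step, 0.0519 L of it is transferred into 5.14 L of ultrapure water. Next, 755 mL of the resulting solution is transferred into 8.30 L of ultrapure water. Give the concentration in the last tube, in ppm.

0.0167 ppm

Overall dilution factor = 19.92 × 100.0 × 11.99 = 2.39 × 10⁴.
398 ppm / 2.39 × 10⁴ = 0.0167 ppm.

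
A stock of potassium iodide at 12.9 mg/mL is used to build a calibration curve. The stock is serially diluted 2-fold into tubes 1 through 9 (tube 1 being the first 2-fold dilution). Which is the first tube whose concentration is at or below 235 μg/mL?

tube 6

Tube n has concentration 12.9 mg/mL / 2ⁿ.
Need 2ⁿ ≥ 12.9 mg/mL / 235 μg/mL = 54.9, so n ≥ 5.78.
First such tube: n = 6.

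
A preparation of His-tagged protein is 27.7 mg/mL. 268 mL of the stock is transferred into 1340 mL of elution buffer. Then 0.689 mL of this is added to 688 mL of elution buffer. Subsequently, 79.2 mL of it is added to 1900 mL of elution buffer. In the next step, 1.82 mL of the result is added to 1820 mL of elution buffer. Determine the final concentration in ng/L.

185 ng/L

Overall dilution factor = 6 × 999.5 × 24.99 × 1001 = 1.50 × 10⁸.
27.7 mg/mL / 1.50 × 10⁸ = 1.85 × 10⁻⁷ mg/mL = 185 ng/L.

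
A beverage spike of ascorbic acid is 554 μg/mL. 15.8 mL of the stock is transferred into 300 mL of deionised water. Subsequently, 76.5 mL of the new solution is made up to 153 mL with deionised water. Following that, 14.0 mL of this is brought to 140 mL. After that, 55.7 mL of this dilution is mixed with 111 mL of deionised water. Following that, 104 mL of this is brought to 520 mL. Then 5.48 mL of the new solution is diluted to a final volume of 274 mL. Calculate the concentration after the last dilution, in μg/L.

1.85 μg/L

Overall dilution factor = 19.99 × 2 × 10 × 2.993 × 5 × 50 = 2.99 × 10⁵.
554 μg/mL / 2.99 × 10⁵ = 1.85 × 10⁻³ μg/mL = 1.85 μg/L.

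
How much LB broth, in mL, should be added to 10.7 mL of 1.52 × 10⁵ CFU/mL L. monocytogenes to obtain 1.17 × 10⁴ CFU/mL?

128 mL

V₂ = C₁V₁/C₂ = 1.52 × 10⁵ × 10.7 / 1.17 × 10⁴ = 139 mL.
Diluent to add = V₂ − V₁ = 139 − 10.7 = 128 mL.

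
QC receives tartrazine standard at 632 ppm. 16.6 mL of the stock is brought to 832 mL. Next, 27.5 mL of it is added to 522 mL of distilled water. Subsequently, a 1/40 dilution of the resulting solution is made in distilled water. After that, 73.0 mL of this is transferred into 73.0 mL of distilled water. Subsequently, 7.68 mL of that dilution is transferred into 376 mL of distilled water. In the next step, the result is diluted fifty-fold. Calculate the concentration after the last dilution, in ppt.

Overall dilution factor = 50.12 × 19.98 × 40 × 2 × 49.96 × 50 = 2.00 × 10⁸.
632 ppm / 2.00 × 10⁸ = 3.16 × 10⁻⁶ ppm = 3.16 ppt.

3.16 ppt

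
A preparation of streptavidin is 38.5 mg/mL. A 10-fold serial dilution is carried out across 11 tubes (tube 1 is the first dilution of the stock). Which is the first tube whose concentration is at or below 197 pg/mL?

tube 9

Tube n has concentration 38.5 mg/mL / 10ⁿ.
Need 10ⁿ ≥ 38.5 mg/mL / 197 pg/mL = 1.95 × 10⁸, so n ≥ 8.29.
First such tube: n = 9.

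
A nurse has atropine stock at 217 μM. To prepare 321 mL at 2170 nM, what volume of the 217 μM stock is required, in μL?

2170 nM = 2.17 μM.
V₁ = C₂V₂/C₁ = 2.17 × 321 / 217 = 3.21 mL = 3210 μL.

3210 μL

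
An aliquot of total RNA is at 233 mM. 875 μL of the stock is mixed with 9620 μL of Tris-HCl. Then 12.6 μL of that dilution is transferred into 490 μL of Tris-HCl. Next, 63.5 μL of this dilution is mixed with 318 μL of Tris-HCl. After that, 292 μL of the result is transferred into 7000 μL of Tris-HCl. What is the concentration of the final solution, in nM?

3250 nM

Overall dilution factor = 11.99 × 39.89 × 6.008 × 24.97 = 7.18 × 10⁴.
233 mM / 7.18 × 10⁴ = 3.25 × 10⁻³ mM = 3250 nM.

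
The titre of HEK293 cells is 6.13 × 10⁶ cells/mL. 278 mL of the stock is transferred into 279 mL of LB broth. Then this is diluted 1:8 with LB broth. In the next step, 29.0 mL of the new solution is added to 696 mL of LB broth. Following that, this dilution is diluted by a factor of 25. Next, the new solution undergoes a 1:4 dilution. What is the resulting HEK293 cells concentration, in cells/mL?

Overall dilution factor = 2.004 × 8 × 25 × 25 × 4 = 4.01 × 10⁴.
6.13 × 10⁶ cells/mL / 4.01 × 10⁴ = 153 cells/mL.

153 cells/mL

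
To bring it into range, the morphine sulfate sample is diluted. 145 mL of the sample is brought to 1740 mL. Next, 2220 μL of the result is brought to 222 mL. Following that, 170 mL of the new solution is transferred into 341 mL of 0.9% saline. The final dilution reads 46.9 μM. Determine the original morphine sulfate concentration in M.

0.169 M

Overall dilution factor = 12 × 100 × 3.006 = 3607.
Original = 46.9 μM × 3607 = 1.69 × 10⁵ μM = 0.169 M.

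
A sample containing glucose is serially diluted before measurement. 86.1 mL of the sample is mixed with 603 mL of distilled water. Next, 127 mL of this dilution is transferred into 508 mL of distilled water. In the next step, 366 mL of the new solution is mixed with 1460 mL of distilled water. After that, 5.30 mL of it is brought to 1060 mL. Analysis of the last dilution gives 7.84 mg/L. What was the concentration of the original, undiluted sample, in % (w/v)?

Overall dilution factor = 8.003 × 5 × 4.989 × 200 = 3.99 × 10⁴.
Original = 7.84 mg/L × 3.99 × 10⁴ = 3.13 × 10⁵ mg/L = 31.3 % (w/v).

31.3 % (w/v)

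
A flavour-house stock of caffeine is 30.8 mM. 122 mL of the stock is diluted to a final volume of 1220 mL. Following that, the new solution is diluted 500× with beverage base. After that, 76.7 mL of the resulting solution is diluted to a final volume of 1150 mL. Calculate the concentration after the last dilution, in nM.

Overall dilution factor = 10 × 500 × 14.99 = 7.50 × 10⁴.
30.8 mM / 7.50 × 10⁴ = 4.11 × 10⁻⁴ mM = 411 nM.

411 nM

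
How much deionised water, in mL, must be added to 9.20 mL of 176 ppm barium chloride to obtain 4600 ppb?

4600 ppb = 4.60 ppm.
V₂ = C₁V₁/C₂ = 176 × 9.20 / 4.60 = 352 mL.
Diluent to add = V₂ − V₁ = 352 − 9.20 = 343 mL.

343 mL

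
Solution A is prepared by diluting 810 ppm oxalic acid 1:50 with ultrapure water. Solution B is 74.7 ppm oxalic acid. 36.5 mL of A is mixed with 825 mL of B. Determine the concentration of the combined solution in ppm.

C_A = 810 ppm / 50 = 16.2 ppm.
C_mix = (C_A·V_A + C_B·V_B)/(V_A + V_B) = (16.2×36.5 + 74.7×825) / 861.5 = 72.2 ppm.

72.2 ppm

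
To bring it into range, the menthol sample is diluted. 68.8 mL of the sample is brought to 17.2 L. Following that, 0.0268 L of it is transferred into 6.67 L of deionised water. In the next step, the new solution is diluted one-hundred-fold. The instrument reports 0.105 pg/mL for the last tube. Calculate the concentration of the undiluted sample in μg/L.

656 μg/L

Overall dilution factor = 250 × 249.9 × 100 = 6.25 × 10⁶.
Original = 0.105 pg/mL × 6.25 × 10⁶ = 6.56 × 10⁵ pg/mL = 656 μg/L.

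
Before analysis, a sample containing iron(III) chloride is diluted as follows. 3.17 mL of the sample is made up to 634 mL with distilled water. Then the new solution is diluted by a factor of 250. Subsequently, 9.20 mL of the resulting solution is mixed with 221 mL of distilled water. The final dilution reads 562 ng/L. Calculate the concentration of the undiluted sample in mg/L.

Overall dilution factor = 200 × 250 × 25.02 = 1.25 × 10⁶.
Original = 562 ng/L × 1.25 × 10⁶ = 7.03 × 10⁸ ng/L = 703 mg/L.

703 mg/L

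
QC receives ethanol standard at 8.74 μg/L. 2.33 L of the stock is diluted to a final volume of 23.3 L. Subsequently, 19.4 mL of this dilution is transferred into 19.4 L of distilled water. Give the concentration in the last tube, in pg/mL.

Overall dilution factor = 10 × 1001 = 1.00 × 10⁴.
8.74 μg/L / 1.00 × 10⁴ = 8.73 × 10⁻⁴ μg/L = 0.873 pg/mL.

0.873 pg/mL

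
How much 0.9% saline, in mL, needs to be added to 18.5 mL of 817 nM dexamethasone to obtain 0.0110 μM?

1360 mL

0.0110 μM = 11.0 nM.
V₂ = C₁V₁/C₂ = 817 × 18.5 / 11.0 = 1374 mL.
Diluent to add = V₂ − V₁ = 1374 − 18.5 = 1360 mL.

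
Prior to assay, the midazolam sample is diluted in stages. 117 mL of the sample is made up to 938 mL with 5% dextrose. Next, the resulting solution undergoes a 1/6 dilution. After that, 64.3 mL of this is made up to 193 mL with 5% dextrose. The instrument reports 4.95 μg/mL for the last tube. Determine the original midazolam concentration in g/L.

Overall dilution factor = 8.017 × 6 × 3.002 = 144.
Original = 4.95 μg/mL × 144 = 715 μg/mL = 0.715 g/L.

0.715 g/L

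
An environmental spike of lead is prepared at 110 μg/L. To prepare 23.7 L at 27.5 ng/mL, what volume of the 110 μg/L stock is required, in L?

5.92 L

27.5 ng/mL = 27.5 μg/L.
V₁ = C₂V₂/C₁ = 27.5 × 23.7 / 110 = 5.92 L.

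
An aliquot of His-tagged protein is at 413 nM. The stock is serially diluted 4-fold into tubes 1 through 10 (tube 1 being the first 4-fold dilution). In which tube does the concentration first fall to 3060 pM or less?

tube 4

Tube n has concentration 413 nM / 4ⁿ.
Need 4ⁿ ≥ 413 nM / 3060 pM = 135, so n ≥ 3.54.
First such tube: n = 4.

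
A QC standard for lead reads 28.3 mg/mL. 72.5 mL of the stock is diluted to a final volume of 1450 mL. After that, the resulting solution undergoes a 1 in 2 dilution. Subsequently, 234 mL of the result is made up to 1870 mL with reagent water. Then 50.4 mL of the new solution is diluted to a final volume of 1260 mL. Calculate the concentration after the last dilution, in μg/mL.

Overall dilution factor = 20 × 2 × 7.991 × 25 = 7991.
28.3 mg/mL / 7991 = 3.54 × 10⁻³ mg/mL = 3.54 μg/mL.

3.54 μg/mL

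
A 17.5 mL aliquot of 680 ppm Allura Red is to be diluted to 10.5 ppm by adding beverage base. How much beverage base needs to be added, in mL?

1120 mL

V₂ = C₁V₁/C₂ = 680 × 17.5 / 10.5 = 1133 mL.
Diluent to add = V₂ − V₁ = 1133 − 17.5 = 1120 mL.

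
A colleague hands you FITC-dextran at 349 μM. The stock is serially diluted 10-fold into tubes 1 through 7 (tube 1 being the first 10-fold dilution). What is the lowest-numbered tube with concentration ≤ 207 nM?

tube 4

Tube n has concentration 349 μM / 10ⁿ.
Need 10ⁿ ≥ 349 μM / 207 nM = 1686, so n ≥ 3.23.
First such tube: n = 4.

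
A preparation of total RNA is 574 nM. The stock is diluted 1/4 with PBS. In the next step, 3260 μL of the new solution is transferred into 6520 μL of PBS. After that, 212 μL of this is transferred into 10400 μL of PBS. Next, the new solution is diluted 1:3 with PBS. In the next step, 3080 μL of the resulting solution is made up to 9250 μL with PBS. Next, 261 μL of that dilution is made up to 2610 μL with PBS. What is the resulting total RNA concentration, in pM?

10.6 pM

Overall dilution factor = 4 × 3 × 50.06 × 3 × 3.003 × 10 = 5.41 × 10⁴.
574 nM / 5.41 × 10⁴ = 0.0106 nM = 10.6 pM.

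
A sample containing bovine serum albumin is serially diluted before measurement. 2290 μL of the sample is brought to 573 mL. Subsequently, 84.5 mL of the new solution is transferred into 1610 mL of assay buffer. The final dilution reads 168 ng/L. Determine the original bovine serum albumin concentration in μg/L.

Overall dilution factor = 250.2 × 20.05 = 5018.
Original = 168 ng/L × 5018 = 8.43 × 10⁵ ng/L = 843 μg/L.

843 μg/L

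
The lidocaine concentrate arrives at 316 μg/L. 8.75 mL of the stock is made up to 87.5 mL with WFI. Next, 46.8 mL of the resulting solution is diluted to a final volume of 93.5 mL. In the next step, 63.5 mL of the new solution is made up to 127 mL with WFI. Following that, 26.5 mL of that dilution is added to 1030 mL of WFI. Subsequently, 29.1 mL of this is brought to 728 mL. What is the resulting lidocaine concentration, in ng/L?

7.93 ng/L

Overall dilution factor = 10 × 1.998 × 2 × 39.87 × 25.02 = 3.99 × 10⁴.
316 μg/L / 3.99 × 10⁴ = 7.93 × 10⁻³ μg/L = 7.93 ng/L.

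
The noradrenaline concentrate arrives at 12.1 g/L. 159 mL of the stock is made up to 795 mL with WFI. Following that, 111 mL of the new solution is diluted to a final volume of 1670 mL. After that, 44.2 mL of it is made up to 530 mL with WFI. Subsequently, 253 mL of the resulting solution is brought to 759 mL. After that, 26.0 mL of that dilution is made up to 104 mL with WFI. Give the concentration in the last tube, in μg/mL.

Overall dilution factor = 5 × 15.05 × 11.99 × 3 × 4 = 1.08 × 10⁴.
12.1 g/L / 1.08 × 10⁴ = 1.12 × 10⁻³ g/L = 1.12 μg/mL.

1.12 μg/mL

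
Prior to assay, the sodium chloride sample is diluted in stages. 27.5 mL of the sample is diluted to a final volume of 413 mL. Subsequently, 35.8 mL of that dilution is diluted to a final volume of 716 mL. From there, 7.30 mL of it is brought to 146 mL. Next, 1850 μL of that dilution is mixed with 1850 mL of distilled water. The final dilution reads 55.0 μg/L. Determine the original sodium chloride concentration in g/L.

331 g/L

Overall dilution factor = 15.02 × 20 × 20 × 1001 = 6.01 × 10⁶.
Original = 55.0 μg/L × 6.01 × 10⁶ = 3.31 × 10⁸ μg/L = 331 g/L.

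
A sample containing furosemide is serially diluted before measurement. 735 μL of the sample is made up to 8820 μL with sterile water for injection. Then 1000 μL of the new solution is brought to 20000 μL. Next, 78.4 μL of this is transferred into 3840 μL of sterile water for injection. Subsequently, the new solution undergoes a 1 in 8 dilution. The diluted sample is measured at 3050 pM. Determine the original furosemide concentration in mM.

0.293 mM

Overall dilution factor = 12 × 20 × 49.98 × 8 = 9.60 × 10⁴.
Original = 3050 pM × 9.60 × 10⁴ = 2.93 × 10⁸ pM = 0.293 mM.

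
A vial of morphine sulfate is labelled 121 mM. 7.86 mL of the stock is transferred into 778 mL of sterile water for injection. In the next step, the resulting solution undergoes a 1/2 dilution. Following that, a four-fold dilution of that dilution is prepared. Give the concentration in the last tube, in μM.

Overall dilution factor = 99.98 × 2 × 4 = 800.
121 mM / 800 = 0.151 mM = 151 μM.

151 μM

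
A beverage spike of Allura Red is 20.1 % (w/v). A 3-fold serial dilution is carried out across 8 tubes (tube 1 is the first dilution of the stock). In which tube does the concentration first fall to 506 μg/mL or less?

Tube n has concentration 20.1 % (w/v) / 3ⁿ.
Need 3ⁿ ≥ 20.1 % (w/v) / 506 μg/mL = 397, so n ≥ 5.45.
First such tube: n = 6.

tube 6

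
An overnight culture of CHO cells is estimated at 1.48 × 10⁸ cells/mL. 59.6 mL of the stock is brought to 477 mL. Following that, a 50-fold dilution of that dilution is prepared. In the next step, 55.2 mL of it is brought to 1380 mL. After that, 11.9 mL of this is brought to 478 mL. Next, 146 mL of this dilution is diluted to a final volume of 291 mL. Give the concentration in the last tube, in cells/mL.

Overall dilution factor = 8.003 × 50 × 25 × 40.17 × 1.993 = 8.01 × 10⁵.
1.48 × 10⁸ cells/mL / 8.01 × 10⁵ = 185 cells/mL.

185 cells/mL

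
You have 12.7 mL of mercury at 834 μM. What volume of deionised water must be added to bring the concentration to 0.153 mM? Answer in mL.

0.153 mM = 153 μM.
V₂ = C₁V₁/C₂ = 834 × 12.7 / 153 = 69.2 mL.
Diluent to add = V₂ − V₁ = 69.2 − 12.7 = 56.5 mL.

56.5 mL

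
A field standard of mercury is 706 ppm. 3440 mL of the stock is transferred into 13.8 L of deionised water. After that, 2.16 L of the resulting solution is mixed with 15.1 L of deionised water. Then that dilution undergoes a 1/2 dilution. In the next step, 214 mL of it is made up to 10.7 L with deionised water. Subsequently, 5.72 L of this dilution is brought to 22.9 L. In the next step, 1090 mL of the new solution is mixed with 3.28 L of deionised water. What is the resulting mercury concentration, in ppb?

Overall dilution factor = 5.012 × 7.991 × 2 × 50 × 4.003 × 4.009 = 6.43 × 10⁴.
706 ppm / 6.43 × 10⁴ = 0.0110 ppm = 11.0 ppb.

11.0 ppb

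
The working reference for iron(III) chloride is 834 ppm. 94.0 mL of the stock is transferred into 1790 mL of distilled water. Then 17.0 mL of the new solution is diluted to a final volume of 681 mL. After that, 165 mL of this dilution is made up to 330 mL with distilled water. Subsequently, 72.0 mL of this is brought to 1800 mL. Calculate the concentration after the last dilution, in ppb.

20.8 ppb

Overall dilution factor = 20.04 × 40.06 × 2 × 25 = 4.01 × 10⁴.
834 ppm / 4.01 × 10⁴ = 0.0208 ppm = 20.8 ppb.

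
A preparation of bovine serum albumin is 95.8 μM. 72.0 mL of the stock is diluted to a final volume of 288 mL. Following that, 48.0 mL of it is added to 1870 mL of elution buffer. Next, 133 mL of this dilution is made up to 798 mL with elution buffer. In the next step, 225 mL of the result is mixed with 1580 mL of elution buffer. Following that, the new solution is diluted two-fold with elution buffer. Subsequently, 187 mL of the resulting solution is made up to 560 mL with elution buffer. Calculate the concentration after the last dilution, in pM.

Overall dilution factor = 4 × 39.96 × 6 × 8.022 × 2 × 2.995 = 4.61 × 10⁴.
95.8 μM / 4.61 × 10⁴ = 2.08 × 10⁻³ μM = 2080 pM.

2080 pM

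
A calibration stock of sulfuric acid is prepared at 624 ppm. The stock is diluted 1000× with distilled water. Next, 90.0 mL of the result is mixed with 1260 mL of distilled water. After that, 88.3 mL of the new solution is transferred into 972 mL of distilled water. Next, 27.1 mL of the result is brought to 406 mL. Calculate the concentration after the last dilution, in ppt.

231 ppt

Overall dilution factor = 1000 × 15 × 12.01 × 14.98 = 2.70 × 10⁶.
624 ppm / 2.70 × 10⁶ = 2.31 × 10⁻⁴ ppm = 231 ppt.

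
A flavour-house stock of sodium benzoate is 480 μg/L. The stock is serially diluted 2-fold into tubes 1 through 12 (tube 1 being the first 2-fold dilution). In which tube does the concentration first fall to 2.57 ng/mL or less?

tube 8

Tube n has concentration 480 μg/L / 2ⁿ.
Need 2ⁿ ≥ 480 μg/L / 2.57 ng/mL = 187, so n ≥ 7.55.
First such tube: n = 8.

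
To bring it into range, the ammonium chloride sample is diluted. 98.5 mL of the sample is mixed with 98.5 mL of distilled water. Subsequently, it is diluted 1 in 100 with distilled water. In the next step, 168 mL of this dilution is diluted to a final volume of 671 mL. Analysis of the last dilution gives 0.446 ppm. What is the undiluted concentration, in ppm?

356 ppm

Overall dilution factor = 2 × 100 × 3.994 = 799.
Original = 0.446 ppm × 799 = 356 ppm.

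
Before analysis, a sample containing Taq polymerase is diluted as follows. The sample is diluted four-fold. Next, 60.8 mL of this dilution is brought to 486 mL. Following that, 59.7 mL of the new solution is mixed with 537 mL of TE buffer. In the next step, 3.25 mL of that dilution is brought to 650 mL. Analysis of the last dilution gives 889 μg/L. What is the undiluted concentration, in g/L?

56.8 g/L

Overall dilution factor = 4 × 7.993 × 9.995 × 200 = 6.39 × 10⁴.
Original = 889 μg/L × 6.39 × 10⁴ = 5.68 × 10⁷ μg/L = 56.8 g/L.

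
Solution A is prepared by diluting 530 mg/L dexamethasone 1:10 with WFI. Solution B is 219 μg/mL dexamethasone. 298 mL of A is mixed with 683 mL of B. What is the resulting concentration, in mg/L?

C_A = 530 mg/L / 10 = 53.0 mg/L.
C_B = 219 μg/mL = 219 mg/L.
C_mix = (C_A·V_A + C_B·V_B)/(V_A + V_B) = (53.0×298 + 219×683) / 981.0 = 169 mg/L.

169 mg/L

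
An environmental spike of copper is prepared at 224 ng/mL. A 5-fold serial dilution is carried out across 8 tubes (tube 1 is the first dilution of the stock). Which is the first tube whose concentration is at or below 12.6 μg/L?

tube 2

Tube n has concentration 224 ng/mL / 5ⁿ.
Need 5ⁿ ≥ 224 ng/mL / 12.6 μg/L = 17.8, so n ≥ 1.79.
First such tube: n = 2.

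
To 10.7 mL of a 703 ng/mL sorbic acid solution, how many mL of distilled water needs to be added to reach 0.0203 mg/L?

0.0203 mg/L = 20.3 ng/mL.
V₂ = C₁V₁/C₂ = 703 × 10.7 / 20.3 = 371 mL.
Diluent to add = V₂ − V₁ = 371 − 10.7 = 360 mL.

360 mL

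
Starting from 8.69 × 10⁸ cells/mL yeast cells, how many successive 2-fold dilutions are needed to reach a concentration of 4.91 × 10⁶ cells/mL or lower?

Need 2ⁿ ≥ 177, so n ≥ log(177)/log(2) = 7.47.
Minimum whole steps: n = 8.

8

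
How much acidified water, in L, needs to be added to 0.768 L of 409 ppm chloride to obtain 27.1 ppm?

10.8 L

V₂ = C₁V₁/C₂ = 409 × 0.768 / 27.1 = 11.6 L.
Diluent to add = V₂ − V₁ = 11.6 − 0.768 = 10.8 L.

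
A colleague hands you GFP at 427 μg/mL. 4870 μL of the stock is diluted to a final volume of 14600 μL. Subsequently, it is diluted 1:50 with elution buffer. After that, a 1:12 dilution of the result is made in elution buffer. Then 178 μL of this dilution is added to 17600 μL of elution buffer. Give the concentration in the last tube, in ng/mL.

2.38 ng/mL

Overall dilution factor = 2.998 × 50 × 12 × 99.88 = 1.80 × 10⁵.
427 μg/mL / 1.80 × 10⁵ = 2.38 × 10⁻³ μg/mL = 2.38 ng/mL.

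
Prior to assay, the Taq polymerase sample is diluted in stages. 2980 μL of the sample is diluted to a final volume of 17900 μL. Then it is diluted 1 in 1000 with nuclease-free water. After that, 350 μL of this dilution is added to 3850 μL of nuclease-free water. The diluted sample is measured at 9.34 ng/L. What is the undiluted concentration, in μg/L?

Overall dilution factor = 6.007 × 1000 × 12 = 7.21 × 10⁴.
Original = 9.34 ng/L × 7.21 × 10⁴ = 6.73 × 10⁵ ng/L = 673 μg/L.

673 μg/L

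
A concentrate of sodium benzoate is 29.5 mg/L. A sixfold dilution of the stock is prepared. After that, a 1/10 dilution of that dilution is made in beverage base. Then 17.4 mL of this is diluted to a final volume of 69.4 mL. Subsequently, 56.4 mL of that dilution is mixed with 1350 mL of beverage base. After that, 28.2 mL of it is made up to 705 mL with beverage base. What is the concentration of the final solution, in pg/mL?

Overall dilution factor = 6 × 10 × 3.989 × 24.94 × 25 = 1.49 × 10⁵.
29.5 mg/L / 1.49 × 10⁵ = 1.98 × 10⁻⁴ mg/L = 198 pg/mL.

198 pg/mL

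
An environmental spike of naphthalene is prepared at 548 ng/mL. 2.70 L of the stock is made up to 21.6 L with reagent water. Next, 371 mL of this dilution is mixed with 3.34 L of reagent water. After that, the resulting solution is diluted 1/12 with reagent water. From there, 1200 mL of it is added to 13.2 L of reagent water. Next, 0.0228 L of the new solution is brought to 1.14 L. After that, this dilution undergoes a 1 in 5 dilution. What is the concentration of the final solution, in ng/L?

Overall dilution factor = 8 × 10.00 × 12 × 12 × 50 × 5 = 2.88 × 10⁶.
548 ng/mL / 2.88 × 10⁶ = 1.90 × 10⁻⁴ ng/mL = 0.190 ng/L.

0.190 ng/L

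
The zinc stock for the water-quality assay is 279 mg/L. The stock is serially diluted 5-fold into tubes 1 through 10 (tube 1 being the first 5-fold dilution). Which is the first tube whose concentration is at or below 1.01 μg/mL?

Tube n has concentration 279 mg/L / 5ⁿ.
Need 5ⁿ ≥ 279 mg/L / 1.01 μg/mL = 276, so n ≥ 3.49.
First such tube: n = 4.

tube 4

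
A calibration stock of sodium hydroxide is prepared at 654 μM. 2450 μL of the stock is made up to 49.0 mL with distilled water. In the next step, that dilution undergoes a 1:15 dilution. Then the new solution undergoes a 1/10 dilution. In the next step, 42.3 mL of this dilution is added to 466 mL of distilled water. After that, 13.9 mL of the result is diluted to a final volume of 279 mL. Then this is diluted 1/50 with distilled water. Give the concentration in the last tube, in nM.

Overall dilution factor = 20 × 15 × 10 × 12.02 × 20.07 × 50 = 3.62 × 10⁷.
654 μM / 3.62 × 10⁷ = 1.81 × 10⁻⁵ μM = 0.0181 nM.

0.0181 nM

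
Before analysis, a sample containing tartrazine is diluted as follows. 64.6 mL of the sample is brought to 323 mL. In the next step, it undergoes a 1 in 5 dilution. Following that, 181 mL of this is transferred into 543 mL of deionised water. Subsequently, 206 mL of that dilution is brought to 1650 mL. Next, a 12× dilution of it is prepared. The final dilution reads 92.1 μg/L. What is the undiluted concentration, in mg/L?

885 mg/L

Overall dilution factor = 5 × 5 × 4 × 8.010 × 12 = 9612.
Original = 92.1 μg/L × 9612 = 8.85 × 10⁵ μg/L = 885 mg/L.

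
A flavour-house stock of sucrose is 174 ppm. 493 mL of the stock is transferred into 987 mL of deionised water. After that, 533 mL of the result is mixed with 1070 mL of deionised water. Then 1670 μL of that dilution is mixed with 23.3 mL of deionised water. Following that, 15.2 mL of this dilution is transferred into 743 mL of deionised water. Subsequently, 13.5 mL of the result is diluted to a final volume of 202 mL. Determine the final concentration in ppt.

1730 ppt

Overall dilution factor = 3.002 × 3.008 × 14.95 × 49.88 × 14.96 = 1.01 × 10⁵.
174 ppm / 1.01 × 10⁵ = 1.73 × 10⁻³ ppm = 1730 ppt.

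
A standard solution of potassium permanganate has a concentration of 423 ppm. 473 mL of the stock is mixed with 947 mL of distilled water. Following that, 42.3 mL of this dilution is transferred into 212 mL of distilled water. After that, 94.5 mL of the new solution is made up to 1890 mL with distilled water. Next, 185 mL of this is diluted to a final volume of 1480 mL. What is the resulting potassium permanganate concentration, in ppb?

146 ppb

Overall dilution factor = 3.002 × 6.012 × 20 × 8 = 2888.
423 ppm / 2888 = 0.146 ppm = 146 ppb.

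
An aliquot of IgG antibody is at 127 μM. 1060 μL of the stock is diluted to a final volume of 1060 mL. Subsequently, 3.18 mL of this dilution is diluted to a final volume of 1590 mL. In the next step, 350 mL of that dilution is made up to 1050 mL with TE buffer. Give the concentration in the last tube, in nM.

0.0847 nM

Overall dilution factor = 1000 × 500 × 3 = 1.50 × 10⁶.
127 μM / 1.50 × 10⁶ = 8.47 × 10⁻⁵ μM = 0.0847 nM.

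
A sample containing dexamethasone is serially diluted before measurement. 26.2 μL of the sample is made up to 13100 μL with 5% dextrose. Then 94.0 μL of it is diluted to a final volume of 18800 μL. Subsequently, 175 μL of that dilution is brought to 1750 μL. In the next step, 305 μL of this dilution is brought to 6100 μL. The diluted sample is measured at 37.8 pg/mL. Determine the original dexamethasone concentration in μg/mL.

756 μg/mL

Overall dilution factor = 500 × 200 × 10 × 20 = 2.00 × 10⁷.
Original = 37.8 pg/mL × 2.00 × 10⁷ = 7.56 × 10⁸ pg/mL = 756 μg/mL.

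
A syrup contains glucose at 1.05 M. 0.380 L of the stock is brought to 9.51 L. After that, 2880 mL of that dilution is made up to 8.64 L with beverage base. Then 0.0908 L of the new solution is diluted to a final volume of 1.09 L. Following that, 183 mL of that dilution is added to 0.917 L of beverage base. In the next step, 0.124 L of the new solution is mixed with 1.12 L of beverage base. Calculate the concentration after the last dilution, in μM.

19.3 μM

Overall dilution factor = 25.03 × 3 × 12.00 × 6.011 × 10.03 = 5.43 × 10⁴.
1.05 M / 5.43 × 10⁴ = 1.93 × 10⁻⁵ M = 19.3 μM.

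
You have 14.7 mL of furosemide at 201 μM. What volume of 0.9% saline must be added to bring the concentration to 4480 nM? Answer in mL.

4480 nM = 4.48 μM.
V₂ = C₁V₁/C₂ = 201 × 14.7 / 4.48 = 660 mL.
Diluent to add = V₂ − V₁ = 660 − 14.7 = 645 mL.

645 mL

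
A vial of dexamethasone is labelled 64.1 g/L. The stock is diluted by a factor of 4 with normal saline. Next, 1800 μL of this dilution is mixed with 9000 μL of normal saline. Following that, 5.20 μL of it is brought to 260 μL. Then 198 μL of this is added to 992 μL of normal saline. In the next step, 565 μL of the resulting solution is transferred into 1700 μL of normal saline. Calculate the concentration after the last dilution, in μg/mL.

2.22 μg/mL

Overall dilution factor = 4 × 6 × 50 × 6.010 × 4.009 = 2.89 × 10⁴.
64.1 g/L / 2.89 × 10⁴ = 2.22 × 10⁻³ g/L = 2.22 μg/mL.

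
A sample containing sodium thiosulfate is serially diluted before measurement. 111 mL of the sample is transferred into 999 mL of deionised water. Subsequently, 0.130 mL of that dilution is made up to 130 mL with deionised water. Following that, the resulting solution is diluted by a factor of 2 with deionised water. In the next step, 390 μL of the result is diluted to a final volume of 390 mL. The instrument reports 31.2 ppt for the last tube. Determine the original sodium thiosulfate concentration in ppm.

624 ppm

Overall dilution factor = 10 × 1000 × 2 × 1000 = 2.00 × 10⁷.
Original = 31.2 ppt × 2.00 × 10⁷ = 6.24 × 10⁸ ppt = 624 ppm.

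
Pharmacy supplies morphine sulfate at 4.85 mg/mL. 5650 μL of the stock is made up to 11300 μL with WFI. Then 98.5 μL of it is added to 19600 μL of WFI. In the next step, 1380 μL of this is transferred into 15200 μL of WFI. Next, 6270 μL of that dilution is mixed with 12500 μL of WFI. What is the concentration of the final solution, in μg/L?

Overall dilution factor = 2 × 200.0 × 12.01 × 2.994 = 1.44 × 10⁴.
4.85 mg/mL / 1.44 × 10⁴ = 3.37 × 10⁻⁴ mg/mL = 337 μg/L.

337 μg/L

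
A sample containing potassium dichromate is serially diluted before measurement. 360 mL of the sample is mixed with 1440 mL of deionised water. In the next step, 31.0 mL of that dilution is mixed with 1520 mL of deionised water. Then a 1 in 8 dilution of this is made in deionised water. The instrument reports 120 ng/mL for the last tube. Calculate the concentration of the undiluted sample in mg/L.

240 mg/L

Overall dilution factor = 5 × 50.03 × 8 = 2001.
Original = 120 ng/mL × 2001 = 2.40 × 10⁵ ng/mL = 240 mg/L.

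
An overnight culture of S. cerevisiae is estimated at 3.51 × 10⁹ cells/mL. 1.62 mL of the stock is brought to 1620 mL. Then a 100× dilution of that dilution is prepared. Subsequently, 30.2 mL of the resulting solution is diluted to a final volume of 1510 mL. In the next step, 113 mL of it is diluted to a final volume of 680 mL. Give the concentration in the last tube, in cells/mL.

117 cells/mL

Overall dilution factor = 1000 × 100 × 50 × 6.018 = 3.01 × 10⁷.
3.51 × 10⁹ cells/mL / 3.01 × 10⁷ = 117 cells/mL.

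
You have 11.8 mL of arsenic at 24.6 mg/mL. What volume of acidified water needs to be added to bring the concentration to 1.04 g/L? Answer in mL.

1.04 g/L = 1.04 mg/mL.
V₂ = C₁V₁/C₂ = 24.6 × 11.8 / 1.04 = 279 mL.
Diluent to add = V₂ − V₁ = 279 − 11.8 = 267 mL.

267 mL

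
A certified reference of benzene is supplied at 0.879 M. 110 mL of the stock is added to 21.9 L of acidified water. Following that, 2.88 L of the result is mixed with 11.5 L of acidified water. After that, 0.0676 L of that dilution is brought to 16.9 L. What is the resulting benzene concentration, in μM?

Overall dilution factor = 200.1 × 4.993 × 250 = 2.50 × 10⁵.
0.879 M / 2.50 × 10⁵ = 3.52 × 10⁻⁶ M = 3.52 μM.

3.52 μM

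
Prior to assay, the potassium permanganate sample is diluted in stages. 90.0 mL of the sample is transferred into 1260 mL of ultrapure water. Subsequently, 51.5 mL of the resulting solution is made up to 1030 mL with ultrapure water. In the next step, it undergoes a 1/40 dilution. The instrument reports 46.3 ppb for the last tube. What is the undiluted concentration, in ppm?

556 ppm

Overall dilution factor = 15 × 20 × 40 = 1.20 × 10⁴.
Original = 46.3 ppb × 1.20 × 10⁴ = 5.56 × 10⁵ ppb = 556 ppm.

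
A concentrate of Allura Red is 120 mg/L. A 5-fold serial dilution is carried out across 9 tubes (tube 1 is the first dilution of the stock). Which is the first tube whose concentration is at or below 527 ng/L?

Tube n has concentration 120 mg/L / 5ⁿ.
Need 5ⁿ ≥ 120 mg/L / 527 ng/L = 2.28 × 10⁵, so n ≥ 7.66.
First such tube: n = 8.

tube 8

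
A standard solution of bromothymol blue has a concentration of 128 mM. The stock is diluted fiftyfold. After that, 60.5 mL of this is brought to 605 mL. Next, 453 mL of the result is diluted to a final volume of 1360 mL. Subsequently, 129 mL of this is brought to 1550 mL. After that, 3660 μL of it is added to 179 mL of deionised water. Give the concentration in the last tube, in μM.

Overall dilution factor = 50 × 10 × 3.002 × 12.02 × 49.91 = 9.00 × 10⁵.
128 mM / 9.00 × 10⁵ = 1.42 × 10⁻⁴ mM = 0.142 μM.

0.142 μM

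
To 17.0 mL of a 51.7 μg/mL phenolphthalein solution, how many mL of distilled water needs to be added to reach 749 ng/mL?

749 ng/mL = 0.749 μg/mL.
V₂ = C₁V₁/C₂ = 51.7 × 17.0 / 0.749 = 1173 mL.
Diluent to add = V₂ − V₁ = 1173 − 17.0 = 1160 mL.

1160 mL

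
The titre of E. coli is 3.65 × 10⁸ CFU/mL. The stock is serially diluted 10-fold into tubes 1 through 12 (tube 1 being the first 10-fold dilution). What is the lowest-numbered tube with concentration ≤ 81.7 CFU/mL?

tube 7

Tube n has concentration 3.65 × 10⁸ CFU/mL / 10ⁿ.
Need 10ⁿ ≥ 3.65 × 10⁸ CFU/mL / 81.7 CFU/mL = 4.47 × 10⁶, so n ≥ 6.65.
First such tube: n = 7.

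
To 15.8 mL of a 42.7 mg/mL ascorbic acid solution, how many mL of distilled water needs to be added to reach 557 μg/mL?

557 μg/mL = 0.557 mg/mL.
V₂ = C₁V₁/C₂ = 42.7 × 15.8 / 0.557 = 1211 mL.
Diluent to add = V₂ − V₁ = 1211 − 15.8 = 1200 mL.

1200 mL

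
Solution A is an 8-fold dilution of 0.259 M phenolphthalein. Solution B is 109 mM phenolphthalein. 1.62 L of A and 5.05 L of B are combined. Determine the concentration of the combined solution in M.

C_A = 0.259 M / 8 = 0.0324 M.
C_B = 109 mM = 0.109 M.
C_mix = (C_A·V_A + C_B·V_B)/(V_A + V_B) = (0.0324×1.62 + 0.109×5.05) / 6.670 = 0.0904 M.

0.0904 M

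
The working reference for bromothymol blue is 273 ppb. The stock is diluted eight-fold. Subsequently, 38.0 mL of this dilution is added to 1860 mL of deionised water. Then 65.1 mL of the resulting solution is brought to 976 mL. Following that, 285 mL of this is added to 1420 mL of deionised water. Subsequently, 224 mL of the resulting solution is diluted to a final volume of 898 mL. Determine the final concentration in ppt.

1.90 ppt

Overall dilution factor = 8 × 49.95 × 14.99 × 5.982 × 4.009 = 1.44 × 10⁵.
273 ppb / 1.44 × 10⁵ = 1.90 × 10⁻³ ppb = 1.90 ppt.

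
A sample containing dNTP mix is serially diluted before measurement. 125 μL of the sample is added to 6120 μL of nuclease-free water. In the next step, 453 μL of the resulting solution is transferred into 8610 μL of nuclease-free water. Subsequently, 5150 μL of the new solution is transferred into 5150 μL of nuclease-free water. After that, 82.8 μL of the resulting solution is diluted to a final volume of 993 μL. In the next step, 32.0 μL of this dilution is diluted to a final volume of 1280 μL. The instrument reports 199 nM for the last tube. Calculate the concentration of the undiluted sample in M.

Overall dilution factor = 49.96 × 20.01 × 2 × 11.99 × 40 = 9.59 × 10⁵.
Original = 199 nM × 9.59 × 10⁵ = 1.91 × 10⁸ nM = 0.191 M.

0.191 M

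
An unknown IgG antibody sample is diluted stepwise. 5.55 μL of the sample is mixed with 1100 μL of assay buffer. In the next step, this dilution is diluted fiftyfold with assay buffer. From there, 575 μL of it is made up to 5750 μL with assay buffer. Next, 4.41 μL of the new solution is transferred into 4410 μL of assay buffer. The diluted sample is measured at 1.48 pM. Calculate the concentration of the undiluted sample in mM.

Overall dilution factor = 199.2 × 50 × 10 × 1001 = 9.97 × 10⁷.
Original = 1.48 pM × 9.97 × 10⁷ = 1.48 × 10⁸ pM = 0.148 mM.

0.148 mM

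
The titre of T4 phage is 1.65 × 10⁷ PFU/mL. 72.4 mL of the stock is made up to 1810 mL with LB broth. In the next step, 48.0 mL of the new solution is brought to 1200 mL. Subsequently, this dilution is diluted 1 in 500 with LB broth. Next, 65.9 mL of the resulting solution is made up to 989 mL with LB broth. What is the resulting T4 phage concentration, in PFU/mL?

Overall dilution factor = 25 × 25 × 500 × 15.01 = 4.69 × 10⁶.
1.65 × 10⁷ PFU/mL / 4.69 × 10⁶ = 3.52 PFU/mL.

3.52 PFU/mL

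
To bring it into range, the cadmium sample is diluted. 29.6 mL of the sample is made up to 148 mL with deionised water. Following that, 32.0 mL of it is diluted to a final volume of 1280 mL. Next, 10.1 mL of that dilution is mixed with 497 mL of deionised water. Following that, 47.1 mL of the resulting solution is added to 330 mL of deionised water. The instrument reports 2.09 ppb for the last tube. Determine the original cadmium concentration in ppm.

168 ppm

Overall dilution factor = 5 × 40 × 50.21 × 8.006 = 8.04 × 10⁴.
Original = 2.09 ppb × 8.04 × 10⁴ = 1.68 × 10⁵ ppb = 168 ppm.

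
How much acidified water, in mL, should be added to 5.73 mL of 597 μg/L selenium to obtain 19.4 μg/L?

V₂ = C₁V₁/C₂ = 597 × 5.73 / 19.4 = 176 mL.
Diluent to add = V₂ − V₁ = 176 − 5.73 = 171 mL.

171 mL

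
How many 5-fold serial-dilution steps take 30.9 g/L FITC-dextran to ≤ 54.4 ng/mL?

Need 5ⁿ ≥ 5.68 × 10⁵, so n ≥ log(5.68 × 10⁵)/log(5) = 8.23.
Minimum whole steps: n = 9.

9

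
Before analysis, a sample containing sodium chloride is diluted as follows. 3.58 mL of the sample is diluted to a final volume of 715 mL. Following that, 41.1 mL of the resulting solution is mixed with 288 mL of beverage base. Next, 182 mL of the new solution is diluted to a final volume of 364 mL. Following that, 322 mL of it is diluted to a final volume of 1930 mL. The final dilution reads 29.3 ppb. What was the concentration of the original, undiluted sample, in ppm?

562 ppm

Overall dilution factor = 199.7 × 8.007 × 2 × 5.994 = 1.92 × 10⁴.
Original = 29.3 ppb × 1.92 × 10⁴ = 5.62 × 10⁵ ppb = 562 ppm.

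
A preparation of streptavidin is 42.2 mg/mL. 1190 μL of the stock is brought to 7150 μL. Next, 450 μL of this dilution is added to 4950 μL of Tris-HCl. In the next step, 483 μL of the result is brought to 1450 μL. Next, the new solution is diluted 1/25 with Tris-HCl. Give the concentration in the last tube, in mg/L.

Overall dilution factor = 6.008 × 12 × 3.002 × 25 = 5411.
42.2 mg/mL / 5411 = 7.80 × 10⁻³ mg/mL = 7.80 mg/L.

7.80 mg/L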